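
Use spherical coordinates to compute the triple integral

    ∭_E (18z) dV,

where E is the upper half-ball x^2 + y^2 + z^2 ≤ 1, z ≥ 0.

In spherical coordinates, x = ρ sin(φ) cos(θ), y = ρ sin(φ) sin(θ), z = ρ cos(φ), and dV = ρ^2 sin(φ) dρ dφ dθ.

The integrand becomes 18ρ cos(φ), so

    ∭_E (18z) dV = ∫_{0}^{2π} ∫_{0}^{π/2} ∫_{0}^{1} (18ρ cos(φ)) · ρ^2 sin(φ) dρ dφ dθ.

Inner (ρ): 9sin(2φ)/4.
Middle (φ): 9/4.
Outer (θ): 9π/2.

Therefore the triple integral equals 9π/2.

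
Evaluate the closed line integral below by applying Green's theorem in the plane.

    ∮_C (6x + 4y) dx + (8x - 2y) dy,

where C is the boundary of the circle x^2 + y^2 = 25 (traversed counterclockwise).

Green's theorem converts the closed line integral into a double integral over the enclosed region D:

    ∮_C P dx + Q dy = ∬_D (∂Q/∂x - ∂P/∂y) dA.

Here P = 6x + 4y, Q = 8x - 2y, so

    ∂Q/∂x = 8,    ∂P/∂y = 4,
    ∂Q/∂x - ∂P/∂y = 4.

D is the region x^2 + y^2 ≤ 25. Evaluating the double integral:

In polar coordinates (x = r cos θ, y = r sin θ, dA = r dr dθ) the integrand becomes 4, so

    ∬_D (4) dA = ∫_0^{2π} ∫_0^{5} (4) · r dr dθ.

Inner (r from 0 to 5): 50.
Outer (θ from 0 to 2π): 100π.

Therefore ∮_C P dx + Q dy = 100π.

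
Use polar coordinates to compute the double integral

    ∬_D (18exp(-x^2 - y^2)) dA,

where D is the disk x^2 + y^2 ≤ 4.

The region D is 0 ≤ r ≤ 2, 0 ≤ θ ≤ 2π in polar coordinates, where x = r cos(θ), y = r sin(θ), and dA = r dr dθ.

Under the substitution, the integrand becomes 18exp(-r^2), so

    ∬_D (18exp(-x^2 - y^2)) dA = ∫_{0}^{2π} ∫_{0}^{2} (18exp(-r^2)) · r dr dθ.

Inner integral (in r): ∫_{0}^{2} (18exp(-r^2)) · r dr = 9 - 9exp(-4).

Outer integral (in θ): ∫_{0}^{2π} (9 - 9exp(-4)) dθ = -18π exp(-4) + 18π.

Therefore ∬_D (18exp(-x^2 - y^2)) dA = -18π exp(-4) + 18π.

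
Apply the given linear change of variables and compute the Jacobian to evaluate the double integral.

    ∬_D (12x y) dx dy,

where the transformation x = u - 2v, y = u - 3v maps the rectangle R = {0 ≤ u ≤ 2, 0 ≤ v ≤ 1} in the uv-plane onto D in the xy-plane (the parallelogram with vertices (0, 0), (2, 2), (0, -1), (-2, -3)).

Compute the Jacobian determinant of (x, y) with respect to (u, v):

    ∂(x,y)/∂(u,v) = | 1  -2 | = (1)(-3) - (-2)(1) = -1.
                   | 1  -3 |

Its absolute value is |J| = 1 (the area scaling factor).

Substituting x = u - 2v, y = u - 3v into the integrand,

    12x y → 12u^2 - 60u v + 72v^2,

so the integral becomes

    ∬_R (12u^2 - 60u v + 72v^2) · |J| du dv = ∫_0^2 ∫_0^1 (12u^2 - 60u v + 72v^2) dv du.

Inner (v): 12u^2 - 30u + 24.
Outer (u): 20.

Therefore ∬_D (12x y) dx dy = 20.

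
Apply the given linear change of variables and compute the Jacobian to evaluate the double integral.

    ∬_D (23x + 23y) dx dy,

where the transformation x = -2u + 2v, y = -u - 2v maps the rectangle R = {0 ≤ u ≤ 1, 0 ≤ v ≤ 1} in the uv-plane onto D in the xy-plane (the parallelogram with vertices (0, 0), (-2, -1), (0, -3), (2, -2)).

Compute the Jacobian determinant of (x, y) with respect to (u, v):

    ∂(x,y)/∂(u,v) = | -2  2 | = (-2)(-2) - (2)(-1) = 6.
                   | -1  -2 |

Its absolute value is |J| = 6 (the area scaling factor).

Substituting x = -2u + 2v, y = -u - 2v into the integrand,

    23x + 23y → -69u,

so the integral becomes

    ∬_R (-69u) · |J| du dv = ∫_0^1 ∫_0^1 (-414u) dv du.

Inner (v): -414u.
Outer (u): -207.

Therefore ∬_D (23x + 23y) dx dy = -207.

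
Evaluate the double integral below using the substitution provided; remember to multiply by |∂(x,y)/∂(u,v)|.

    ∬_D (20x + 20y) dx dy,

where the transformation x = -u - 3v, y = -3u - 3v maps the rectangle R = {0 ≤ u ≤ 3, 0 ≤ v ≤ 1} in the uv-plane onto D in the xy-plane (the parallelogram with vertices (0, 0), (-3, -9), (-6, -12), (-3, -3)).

Compute the Jacobian determinant of (x, y) with respect to (u, v):

    ∂(x,y)/∂(u,v) = | -1  -3 | = (-1)(-3) - (-3)(-3) = -6.
                   | -3  -3 |

Its absolute value is |J| = 6 (the area scaling factor).

Substituting x = -u - 3v, y = -3u - 3v into the integrand,

    20x + 20y → -80u - 120v,

so the integral becomes

    ∬_R (-80u - 120v) · |J| du dv = ∫_0^3 ∫_0^1 (-480u - 720v) dv du.

Inner (v): -480u - 360.
Outer (u): -3240.

Therefore ∬_D (20x + 20y) dx dy = -3240.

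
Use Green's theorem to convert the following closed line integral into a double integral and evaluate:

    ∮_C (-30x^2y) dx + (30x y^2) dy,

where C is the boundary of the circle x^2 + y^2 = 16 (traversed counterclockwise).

Green's theorem converts the closed line integral into a double integral over the enclosed region D:

    ∮_C P dx + Q dy = ∬_D (∂Q/∂x - ∂P/∂y) dA.

Here P = -30x^2y, Q = 30x y^2, so

    ∂Q/∂x = 30y^2,    ∂P/∂y = -30x^2,
    ∂Q/∂x - ∂P/∂y = 30x^2 + 30y^2.

D is the region x^2 + y^2 ≤ 16. Evaluating the double integral:

In polar coordinates (x = r cos θ, y = r sin θ, dA = r dr dθ) the integrand becomes 30r^2, so

    ∬_D (30x^2 + 30y^2) dA = ∫_0^{2π} ∫_0^{4} (30r^2) · r dr dθ.

Inner (r from 0 to 4): 1920.
Outer (θ from 0 to 2π): 3840π.

Therefore ∮_C P dx + Q dy = 3840π.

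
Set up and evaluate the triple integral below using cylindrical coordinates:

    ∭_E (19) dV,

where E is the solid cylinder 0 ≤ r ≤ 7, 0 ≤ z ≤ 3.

In cylindrical coordinates, x = r cos(θ), y = r sin(θ), z = z, and dV = r dr dθ dz.

The integrand becomes 19, so

    ∭_E (19) dV = ∫_{0}^{2π} ∫_{0}^{7} ∫_{0}^{3} (19) · r dz dr dθ.

Inner (z): 57r.
Middle (r from 0 to 7): 2793/2.
Outer (θ): 2793π.

Therefore the triple integral equals 2793π.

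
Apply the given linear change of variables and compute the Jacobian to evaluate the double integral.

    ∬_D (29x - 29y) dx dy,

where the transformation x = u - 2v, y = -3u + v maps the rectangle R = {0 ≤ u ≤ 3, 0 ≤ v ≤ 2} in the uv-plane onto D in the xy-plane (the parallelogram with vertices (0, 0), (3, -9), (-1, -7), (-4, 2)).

Compute the Jacobian determinant of (x, y) with respect to (u, v):

    ∂(x,y)/∂(u,v) = | 1  -2 | = (1)(1) - (-2)(-3) = -5.
                   | -3  1 |

Its absolute value is |J| = 5 (the area scaling factor).

Substituting x = u - 2v, y = -3u + v into the integrand,

    29x - 29y → 116u - 87v,

so the integral becomes

    ∬_R (116u - 87v) · |J| du dv = ∫_0^3 ∫_0^2 (580u - 435v) dv du.

Inner (v): 1160u - 870.
Outer (u): 2610.

Therefore ∬_D (29x - 29y) dx dy = 2610.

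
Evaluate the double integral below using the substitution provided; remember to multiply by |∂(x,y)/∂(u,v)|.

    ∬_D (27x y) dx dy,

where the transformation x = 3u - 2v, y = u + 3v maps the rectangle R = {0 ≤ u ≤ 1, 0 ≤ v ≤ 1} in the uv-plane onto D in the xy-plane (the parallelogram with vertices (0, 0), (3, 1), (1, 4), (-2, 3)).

Compute the Jacobian determinant of (x, y) with respect to (u, v):

    ∂(x,y)/∂(u,v) = | 3  -2 | = (3)(3) - (-2)(1) = 11.
                   | 1  3 |

Its absolute value is |J| = 11 (the area scaling factor).

Substituting x = 3u - 2v, y = u + 3v into the integrand,

    27x y → 81u^2 + 189u v - 162v^2,

so the integral becomes

    ∬_R (81u^2 + 189u v - 162v^2) · |J| du dv = ∫_0^1 ∫_0^1 (891u^2 + 2079u v - 1782v^2) dv du.

Inner (v): 891u^2 + 2079u/2 - 594.
Outer (u): 891/4.

Therefore ∬_D (27x y) dx dy = 891/4.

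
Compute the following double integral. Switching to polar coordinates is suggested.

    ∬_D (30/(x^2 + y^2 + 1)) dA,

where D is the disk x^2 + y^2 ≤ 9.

The region D is 0 ≤ r ≤ 3, 0 ≤ θ ≤ 2π in polar coordinates, where x = r cos(θ), y = r sin(θ), and dA = r dr dθ.

Under the substitution, the integrand becomes 30/(r^2 + 1), so

    ∬_D (30/(x^2 + y^2 + 1)) dA = ∫_{0}^{2π} ∫_{0}^{3} (30/(r^2 + 1)) · r dr dθ.

Inner integral (in r): ∫_{0}^{3} (30/(r^2 + 1)) · r dr = log(1000000000000000).

Outer integral (in θ): ∫_{0}^{2π} (log(1000000000000000)) dθ = 30π log(10).

Therefore ∬_D (30/(x^2 + y^2 + 1)) dA = 30π log(10).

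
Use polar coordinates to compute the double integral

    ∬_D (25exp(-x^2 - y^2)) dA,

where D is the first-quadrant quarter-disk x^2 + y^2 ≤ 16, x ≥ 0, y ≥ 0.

The region D is 0 ≤ r ≤ 4, 0 ≤ θ ≤ π/2 in polar coordinates, where x = r cos(θ), y = r sin(θ), and dA = r dr dθ.

Under the substitution, the integrand becomes 25exp(-r^2), so

    ∬_D (25exp(-x^2 - y^2)) dA = ∫_{0}^{π/2} ∫_{0}^{4} (25exp(-r^2)) · r dr dθ.

Inner integral (in r): ∫_{0}^{4} (25exp(-r^2)) · r dr = 25/2 - 25exp(-16)/2.

Outer integral (in θ): ∫_{0}^{π/2} (25/2 - 25exp(-16)/2) dθ = -25π (1 - exp(16))exp(-16)/4.

Therefore ∬_D (25exp(-x^2 - y^2)) dA = -25π (1 - exp(16))exp(-16)/4.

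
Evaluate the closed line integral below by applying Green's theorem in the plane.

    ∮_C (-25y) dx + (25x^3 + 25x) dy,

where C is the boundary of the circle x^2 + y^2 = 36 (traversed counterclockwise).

Green's theorem converts the closed line integral into a double integral over the enclosed region D:

    ∮_C P dx + Q dy = ∬_D (∂Q/∂x - ∂P/∂y) dA.

Here P = -25y, Q = 25x^3 + 25x, so

    ∂Q/∂x = 75x^2 + 25,    ∂P/∂y = -25,
    ∂Q/∂x - ∂P/∂y = 75x^2 + 50.

D is the region x^2 + y^2 ≤ 36. Evaluating the double integral:

In polar coordinates (x = r cos θ, y = r sin θ, dA = r dr dθ) the integrand becomes 75r^2cos(θ)^2 + 50, so

    ∬_D (75x^2 + 50) dA = ∫_0^{2π} ∫_0^{6} (75r^2cos(θ)^2 + 50) · r dr dθ.

Inner (r from 0 to 6): 24300cos(θ)^2 + 900.
Outer (θ from 0 to 2π): 26100π.

Therefore ∮_C P dx + Q dy = 26100π.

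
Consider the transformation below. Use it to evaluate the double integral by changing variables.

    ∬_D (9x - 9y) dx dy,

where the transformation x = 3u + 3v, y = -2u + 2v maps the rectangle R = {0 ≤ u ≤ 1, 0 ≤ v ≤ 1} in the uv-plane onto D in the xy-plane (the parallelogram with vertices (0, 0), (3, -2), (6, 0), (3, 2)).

Compute the Jacobian determinant of (x, y) with respect to (u, v):

    ∂(x,y)/∂(u,v) = | 3  3 | = (3)(2) - (3)(-2) = 12.
                   | -2  2 |

Its absolute value is |J| = 12 (the area scaling factor).

Substituting x = 3u + 3v, y = -2u + 2v into the integrand,

    9x - 9y → 45u + 9v,

so the integral becomes

    ∬_R (45u + 9v) · |J| du dv = ∫_0^1 ∫_0^1 (540u + 108v) dv du.

Inner (v): 540u + 54.
Outer (u): 324.

Therefore ∬_D (9x - 9y) dx dy = 324.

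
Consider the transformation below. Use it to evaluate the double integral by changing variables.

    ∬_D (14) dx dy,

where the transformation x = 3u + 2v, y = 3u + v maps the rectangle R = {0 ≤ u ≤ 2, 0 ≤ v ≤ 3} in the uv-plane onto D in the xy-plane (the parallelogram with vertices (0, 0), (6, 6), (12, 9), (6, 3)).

Compute the Jacobian determinant of (x, y) with respect to (u, v):

    ∂(x,y)/∂(u,v) = | 3  2 | = (3)(1) - (2)(3) = -3.
                   | 3  1 |

Its absolute value is |J| = 3 (the area scaling factor).

Substituting x = 3u + 2v, y = 3u + v into the integrand,

    14 → 14,

so the integral becomes

    ∬_R (14) · |J| du dv = ∫_0^2 ∫_0^3 (42) dv du.

Inner (v): 126.
Outer (u): 252.

Therefore ∬_D (14) dx dy = 252.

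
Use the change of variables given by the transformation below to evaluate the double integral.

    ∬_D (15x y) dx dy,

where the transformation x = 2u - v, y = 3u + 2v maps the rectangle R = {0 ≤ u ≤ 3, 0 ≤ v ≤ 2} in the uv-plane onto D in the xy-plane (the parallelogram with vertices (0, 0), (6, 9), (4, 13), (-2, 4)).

Compute the Jacobian determinant of (x, y) with respect to (u, v):

    ∂(x,y)/∂(u,v) = | 2  -1 | = (2)(2) - (-1)(3) = 7.
                   | 3  2 |

Its absolute value is |J| = 7 (the area scaling factor).

Substituting x = 2u - v, y = 3u + 2v into the integrand,

    15x y → 90u^2 + 15u v - 30v^2,

so the integral becomes

    ∬_R (90u^2 + 15u v - 30v^2) · |J| du dv = ∫_0^3 ∫_0^2 (630u^2 + 105u v - 210v^2) dv du.

Inner (v): 1260u^2 + 210u - 560.
Outer (u): 10605.

Therefore ∬_D (15x y) dx dy = 10605.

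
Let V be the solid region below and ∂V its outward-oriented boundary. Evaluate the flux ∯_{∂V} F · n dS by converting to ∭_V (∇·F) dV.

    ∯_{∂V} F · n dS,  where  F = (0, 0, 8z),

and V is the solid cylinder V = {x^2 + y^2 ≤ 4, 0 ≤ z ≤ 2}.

By the divergence theorem,

    ∯_{∂V} F · n dS = ∭_V (∇ · F) dV.

Compute the divergence:
    ∇ · F = ∂F_x/∂x + ∂F_y/∂y + ∂F_z/∂z = 0 + 0 + 8 = 8.

In cylindrical coordinates, x = r cos(θ), y = r sin(θ), z = z, dV = r dr dθ dz, with 0 ≤ r ≤ 2, 0 ≤ θ ≤ 2π, 0 ≤ z ≤ 2.

The integrand, after substitution and multiplying by the volume element, becomes (8) · r, so

    ∭_V (∇·F) dV = ∫_0^{2π} ∫_0^{2} ∫_0^{2} (8) · r dz dr dθ.

Inner (z from 0 to 2): 16r.
Middle (r from 0 to 2): 32.
Outer (θ from 0 to 2π): 64π.

Therefore ∯_{∂V} F · n dS = 64π.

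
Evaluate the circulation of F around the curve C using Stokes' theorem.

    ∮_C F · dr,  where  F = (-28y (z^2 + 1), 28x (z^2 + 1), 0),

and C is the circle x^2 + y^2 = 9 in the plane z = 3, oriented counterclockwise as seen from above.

Let S be the flat disk x^2 + y^2 ≤ 9 in the plane z = 3, with upward unit normal n̂ = ẑ. By Stokes' theorem,

    ∮_C F · dr = ∬_S (∇ × F) · n̂ dS = ∬_D (curl F)_z dA,

where D is the disk x^2 + y^2 ≤ 9.

Compute the curl of F = (-28y (z^2 + 1), 28x (z^2 + 1), 0):
    (∇ × F)_x = ∂F_z/∂y - ∂F_y/∂z = -56x z,
    (∇ × F)_y = ∂F_x/∂z - ∂F_z/∂x = -56y z,
    (∇ × F)_z = ∂F_y/∂x - ∂F_x/∂y = 56z^2 + 56.

On z = 3, (curl F)_z = 560.

Convert to polar (x = r cos θ, y = r sin θ, dA = r dr dθ); the integrand becomes 560, so

    ∬_D (curl F)_z dA = ∫_0^{2π} ∫_0^{3} (560) · r dr dθ.

Inner (r from 0 to 3): 2520.
Outer (θ from 0 to 2π): 5040π.

Therefore ∮_C F · dr = 5040π.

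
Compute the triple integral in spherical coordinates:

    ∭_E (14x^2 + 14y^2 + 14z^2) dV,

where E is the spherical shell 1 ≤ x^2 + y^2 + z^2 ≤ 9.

In spherical coordinates, x = ρ sin(φ) cos(θ), y = ρ sin(φ) sin(θ), z = ρ cos(φ), and dV = ρ^2 sin(φ) dρ dφ dθ.

The integrand becomes 14ρ^2, so

    ∭_E (14x^2 + 14y^2 + 14z^2) dV = ∫_{0}^{2π} ∫_{0}^{π} ∫_{1}^{3} (14ρ^2) · ρ^2 sin(φ) dρ dφ dθ.

Inner (ρ): 3388sin(φ)/5.
Middle (φ): 6776/5.
Outer (θ): 13552π/5.

Therefore the triple integral equals 13552π/5.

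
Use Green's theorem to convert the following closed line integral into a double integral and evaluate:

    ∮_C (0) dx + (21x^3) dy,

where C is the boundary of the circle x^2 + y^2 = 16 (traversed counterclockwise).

Green's theorem converts the closed line integral into a double integral over the enclosed region D:

    ∮_C P dx + Q dy = ∬_D (∂Q/∂x - ∂P/∂y) dA.

Here P = 0, Q = 21x^3, so

    ∂Q/∂x = 63x^2,    ∂P/∂y = 0,
    ∂Q/∂x - ∂P/∂y = 63x^2.

D is the region x^2 + y^2 ≤ 16. Evaluating the double integral:

In polar coordinates (x = r cos θ, y = r sin θ, dA = r dr dθ) the integrand becomes 63r^2cos(θ)^2, so

    ∬_D (63x^2) dA = ∫_0^{2π} ∫_0^{4} (63r^2cos(θ)^2) · r dr dθ.

Inner (r from 0 to 4): 4032cos(θ)^2.
Outer (θ from 0 to 2π): 4032π.

Therefore ∮_C P dx + Q dy = 4032π.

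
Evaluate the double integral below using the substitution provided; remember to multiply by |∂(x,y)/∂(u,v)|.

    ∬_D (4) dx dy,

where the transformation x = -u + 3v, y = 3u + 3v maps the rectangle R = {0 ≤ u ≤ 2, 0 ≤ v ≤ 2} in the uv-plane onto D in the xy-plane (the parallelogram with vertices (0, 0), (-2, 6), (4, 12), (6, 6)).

Compute the Jacobian determinant of (x, y) with respect to (u, v):

    ∂(x,y)/∂(u,v) = | -1  3 | = (-1)(3) - (3)(3) = -12.
                   | 3  3 |

Its absolute value is |J| = 12 (the area scaling factor).

Substituting x = -u + 3v, y = 3u + 3v into the integrand,

    4 → 4,

so the integral becomes

    ∬_R (4) · |J| du dv = ∫_0^2 ∫_0^2 (48) dv du.

Inner (v): 96.
Outer (u): 192.

Therefore ∬_D (4) dx dy = 192.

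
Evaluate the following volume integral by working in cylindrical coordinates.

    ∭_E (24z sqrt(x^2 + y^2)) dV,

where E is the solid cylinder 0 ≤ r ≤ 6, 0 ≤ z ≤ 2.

In cylindrical coordinates, x = r cos(θ), y = r sin(θ), z = z, and dV = r dr dθ dz.

The integrand becomes 24r z, so

    ∭_E (24z sqrt(x^2 + y^2)) dV = ∫_{0}^{2π} ∫_{0}^{6} ∫_{0}^{2} (24r z) · r dz dr dθ.

Inner (z): 48r^2.
Middle (r from 0 to 6): 3456.
Outer (θ): 6912π.

Therefore the triple integral equals 6912π.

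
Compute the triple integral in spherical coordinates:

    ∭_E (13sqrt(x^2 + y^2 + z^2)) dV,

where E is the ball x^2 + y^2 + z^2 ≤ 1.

In spherical coordinates, x = ρ sin(φ) cos(θ), y = ρ sin(φ) sin(θ), z = ρ cos(φ), and dV = ρ^2 sin(φ) dρ dφ dθ.

The integrand becomes 13ρ, so

    ∭_E (13sqrt(x^2 + y^2 + z^2)) dV = ∫_{0}^{2π} ∫_{0}^{π} ∫_{0}^{1} (13ρ) · ρ^2 sin(φ) dρ dφ dθ.

Inner (ρ): 13sin(φ)/4.
Middle (φ): 13/2.
Outer (θ): 13π.

Therefore the triple integral equals 13π.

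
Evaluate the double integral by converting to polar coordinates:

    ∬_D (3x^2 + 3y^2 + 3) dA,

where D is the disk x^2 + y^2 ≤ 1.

The region D is 0 ≤ r ≤ 1, 0 ≤ θ ≤ 2π in polar coordinates, where x = r cos(θ), y = r sin(θ), and dA = r dr dθ.

Under the substitution, the integrand becomes 3r^2 + 3, so

    ∬_D (3x^2 + 3y^2 + 3) dA = ∫_{0}^{2π} ∫_{0}^{1} (3r^2 + 3) · r dr dθ.

Inner integral (in r): ∫_{0}^{1} (3r^2 + 3) · r dr = 9/4.

Outer integral (in θ): ∫_{0}^{2π} (9/4) dθ = 9π/2.

Therefore ∬_D (3x^2 + 3y^2 + 3) dA = 9π/2.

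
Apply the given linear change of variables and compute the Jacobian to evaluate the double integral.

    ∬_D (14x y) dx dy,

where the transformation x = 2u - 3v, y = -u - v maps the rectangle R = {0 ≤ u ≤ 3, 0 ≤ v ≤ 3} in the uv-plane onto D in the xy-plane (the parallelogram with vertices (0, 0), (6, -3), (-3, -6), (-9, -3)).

Compute the Jacobian determinant of (x, y) with respect to (u, v):

    ∂(x,y)/∂(u,v) = | 2  -3 | = (2)(-1) - (-3)(-1) = -5.
                   | -1  -1 |

Its absolute value is |J| = 5 (the area scaling factor).

Substituting x = 2u - 3v, y = -u - v into the integrand,

    14x y → -28u^2 + 14u v + 42v^2,

so the integral becomes

    ∬_R (-28u^2 + 14u v + 42v^2) · |J| du dv = ∫_0^3 ∫_0^3 (-140u^2 + 70u v + 210v^2) dv du.

Inner (v): -420u^2 + 315u + 1890.
Outer (u): 6615/2.

Therefore ∬_D (14x y) dx dy = 6615/2.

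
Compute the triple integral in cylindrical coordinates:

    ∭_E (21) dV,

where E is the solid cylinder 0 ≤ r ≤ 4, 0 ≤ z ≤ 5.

In cylindrical coordinates, x = r cos(θ), y = r sin(θ), z = z, and dV = r dr dθ dz.

The integrand becomes 21, so

    ∭_E (21) dV = ∫_{0}^{2π} ∫_{0}^{4} ∫_{0}^{5} (21) · r dz dr dθ.

Inner (z): 105r.
Middle (r from 0 to 4): 840.
Outer (θ): 1680π.

Therefore the triple integral equals 1680π.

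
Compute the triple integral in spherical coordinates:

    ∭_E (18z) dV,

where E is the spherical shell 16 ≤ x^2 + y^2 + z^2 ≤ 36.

In spherical coordinates, x = ρ sin(φ) cos(θ), y = ρ sin(φ) sin(θ), z = ρ cos(φ), and dV = ρ^2 sin(φ) dρ dφ dθ.

The integrand becomes 18ρ cos(φ), so

    ∭_E (18z) dV = ∫_{0}^{2π} ∫_{0}^{π} ∫_{4}^{6} (18ρ cos(φ)) · ρ^2 sin(φ) dρ dφ dθ.

Inner (ρ): 2340sin(2φ).
Middle (φ): 0.
Outer (θ): 0.

Therefore the triple integral equals 0.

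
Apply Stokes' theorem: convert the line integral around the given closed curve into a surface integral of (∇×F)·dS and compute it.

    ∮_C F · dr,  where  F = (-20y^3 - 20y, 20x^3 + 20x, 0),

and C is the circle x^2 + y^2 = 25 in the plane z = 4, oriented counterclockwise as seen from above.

Let S be the flat disk x^2 + y^2 ≤ 25 in the plane z = 4, with upward unit normal n̂ = ẑ. By Stokes' theorem,

    ∮_C F · dr = ∬_S (∇ × F) · n̂ dS = ∬_D (curl F)_z dA,

where D is the disk x^2 + y^2 ≤ 25.

Compute the curl of F = (-20y^3 - 20y, 20x^3 + 20x, 0):
    (∇ × F)_x = ∂F_z/∂y - ∂F_y/∂z = 0,
    (∇ × F)_y = ∂F_x/∂z - ∂F_z/∂x = 0,
    (∇ × F)_z = ∂F_y/∂x - ∂F_x/∂y = 60x^2 + 60y^2 + 40.

On z = 4, (curl F)_z = 60x^2 + 60y^2 + 40.

Convert to polar (x = r cos θ, y = r sin θ, dA = r dr dθ); the integrand becomes 60r^2 + 40, so

    ∬_D (curl F)_z dA = ∫_0^{2π} ∫_0^{5} (60r^2 + 40) · r dr dθ.

Inner (r from 0 to 5): 9875.
Outer (θ from 0 to 2π): 19750π.

Therefore ∮_C F · dr = 19750π.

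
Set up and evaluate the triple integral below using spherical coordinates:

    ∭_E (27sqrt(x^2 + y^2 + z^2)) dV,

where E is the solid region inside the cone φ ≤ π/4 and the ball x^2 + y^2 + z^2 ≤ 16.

In spherical coordinates, x = ρ sin(φ) cos(θ), y = ρ sin(φ) sin(θ), z = ρ cos(φ), and dV = ρ^2 sin(φ) dρ dφ dθ.

The integrand becomes 27ρ, so

    ∭_E (27sqrt(x^2 + y^2 + z^2)) dV = ∫_{0}^{2π} ∫_{0}^{π/4} ∫_{0}^{4} (27ρ) · ρ^2 sin(φ) dρ dφ dθ.

Inner (ρ): 1728sin(φ).
Middle (φ): 1728 - 864sqrt(2).
Outer (θ): 1728π (2 - sqrt(2)).

Therefore the triple integral equals 1728π (2 - sqrt(2)).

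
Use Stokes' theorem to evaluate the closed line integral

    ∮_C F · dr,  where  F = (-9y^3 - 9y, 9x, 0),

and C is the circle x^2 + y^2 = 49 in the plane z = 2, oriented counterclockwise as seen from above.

Let S be the flat disk x^2 + y^2 ≤ 49 in the plane z = 2, with upward unit normal n̂ = ẑ. By Stokes' theorem,

    ∮_C F · dr = ∬_S (∇ × F) · n̂ dS = ∬_D (curl F)_z dA,

where D is the disk x^2 + y^2 ≤ 49.

Compute the curl of F = (-9y^3 - 9y, 9x, 0):
    (∇ × F)_x = ∂F_z/∂y - ∂F_y/∂z = 0,
    (∇ × F)_y = ∂F_x/∂z - ∂F_z/∂x = 0,
    (∇ × F)_z = ∂F_y/∂x - ∂F_x/∂y = 27y^2 + 18.

On z = 2, (curl F)_z = 27y^2 + 18.

Convert to polar (x = r cos θ, y = r sin θ, dA = r dr dθ); the integrand becomes 27r^2sin(θ)^2 + 18, so

    ∬_D (curl F)_z dA = ∫_0^{2π} ∫_0^{7} (27r^2sin(θ)^2 + 18) · r dr dθ.

Inner (r from 0 to 7): 64827sin(θ)^2/4 + 441.
Outer (θ from 0 to 2π): 68355π/4.

Therefore ∮_C F · dr = 68355π/4.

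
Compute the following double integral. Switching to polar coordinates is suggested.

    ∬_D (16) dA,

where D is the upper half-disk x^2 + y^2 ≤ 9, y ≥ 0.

The region D is 0 ≤ r ≤ 3, 0 ≤ θ ≤ π in polar coordinates, where x = r cos(θ), y = r sin(θ), and dA = r dr dθ.

Under the substitution, the integrand becomes 16, so

    ∬_D (16) dA = ∫_{0}^{π} ∫_{0}^{3} (16) · r dr dθ.

Inner integral (in r): ∫_{0}^{3} (16) · r dr = 72.

Outer integral (in θ): ∫_{0}^{π} (72) dθ = 72π.

Therefore ∬_D (16) dA = 72π.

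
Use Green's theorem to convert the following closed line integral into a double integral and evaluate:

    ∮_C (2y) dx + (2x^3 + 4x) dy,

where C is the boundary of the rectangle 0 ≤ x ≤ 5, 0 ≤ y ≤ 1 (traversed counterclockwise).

Green's theorem converts the closed line integral into a double integral over the enclosed region D:

    ∮_C P dx + Q dy = ∬_D (∂Q/∂x - ∂P/∂y) dA.

Here P = 2y, Q = 2x^3 + 4x, so

    ∂Q/∂x = 6x^2 + 4,    ∂P/∂y = 2,
    ∂Q/∂x - ∂P/∂y = 6x^2 + 2.

D is the region 0 ≤ x ≤ 5, 0 ≤ y ≤ 1. Evaluating the double integral:

    ∬_D (6x^2 + 2) dA = ∫_0^{5} ∫_0^{1} (6x^2 + 2) dy dx.

Inner (y from 0 to 1): 6x^2 + 2.
Outer (x from 0 to 5): 260.

Therefore ∮_C P dx + Q dy = 260.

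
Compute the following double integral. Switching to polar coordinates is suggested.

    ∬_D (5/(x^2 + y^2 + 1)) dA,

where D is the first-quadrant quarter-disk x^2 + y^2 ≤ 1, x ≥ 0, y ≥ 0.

The region D is 0 ≤ r ≤ 1, 0 ≤ θ ≤ π/2 in polar coordinates, where x = r cos(θ), y = r sin(θ), and dA = r dr dθ.

Under the substitution, the integrand becomes 5/(r^2 + 1), so

    ∬_D (5/(x^2 + y^2 + 1)) dA = ∫_{0}^{π/2} ∫_{0}^{1} (5/(r^2 + 1)) · r dr dθ.

Inner integral (in r): ∫_{0}^{1} (5/(r^2 + 1)) · r dr = 5log(2)/2.

Outer integral (in θ): ∫_{0}^{π/2} (5log(2)/2) dθ = 5π log(2)/4.

Therefore ∬_D (5/(x^2 + y^2 + 1)) dA = 5π log(2)/4.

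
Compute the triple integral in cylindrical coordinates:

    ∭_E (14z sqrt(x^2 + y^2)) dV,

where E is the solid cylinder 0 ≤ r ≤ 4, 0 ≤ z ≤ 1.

In cylindrical coordinates, x = r cos(θ), y = r sin(θ), z = z, and dV = r dr dθ dz.

The integrand becomes 14r z, so

    ∭_E (14z sqrt(x^2 + y^2)) dV = ∫_{0}^{2π} ∫_{0}^{4} ∫_{0}^{1} (14r z) · r dz dr dθ.

Inner (z): 7r^2.
Middle (r from 0 to 4): 448/3.
Outer (θ): 896π/3.

Therefore the triple integral equals 896π/3.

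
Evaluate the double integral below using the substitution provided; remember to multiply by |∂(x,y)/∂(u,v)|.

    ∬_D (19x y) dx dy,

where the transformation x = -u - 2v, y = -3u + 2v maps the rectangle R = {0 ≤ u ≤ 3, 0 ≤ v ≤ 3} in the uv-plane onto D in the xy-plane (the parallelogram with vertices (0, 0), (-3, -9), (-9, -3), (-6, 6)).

Compute the Jacobian determinant of (x, y) with respect to (u, v):

    ∂(x,y)/∂(u,v) = | -1  -2 | = (-1)(2) - (-2)(-3) = -8.
                   | -3  2 |

Its absolute value is |J| = 8 (the area scaling factor).

Substituting x = -u - 2v, y = -3u + 2v into the integrand,

    19x y → 57u^2 + 76u v - 76v^2,

so the integral becomes

    ∬_R (57u^2 + 76u v - 76v^2) · |J| du dv = ∫_0^3 ∫_0^3 (456u^2 + 608u v - 608v^2) dv du.

Inner (v): 1368u^2 + 2736u - 5472.
Outer (u): 8208.

Therefore ∬_D (19x y) dx dy = 8208.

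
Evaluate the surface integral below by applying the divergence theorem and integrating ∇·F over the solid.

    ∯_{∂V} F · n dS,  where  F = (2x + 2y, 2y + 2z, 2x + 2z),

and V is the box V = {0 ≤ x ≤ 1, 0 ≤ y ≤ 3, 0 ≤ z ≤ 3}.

By the divergence theorem,

    ∯_{∂V} F · n dS = ∭_V (∇ · F) dV.

Compute the divergence:
    ∇ · F = ∂F_x/∂x + ∂F_y/∂y + ∂F_z/∂z = 2 + 2 + 2 = 6.

V is a rectangular box, so dV = dx dy dz with 0 ≤ x ≤ 1, 0 ≤ y ≤ 3, 0 ≤ z ≤ 3.

Integrate (6) over V as an iterated integral:

    ∭_V (∇·F) dV = ∫_0^{1} ∫_0^{3} ∫_0^{3} (6) dz dy dx.

Inner (z from 0 to 3): 18.
Middle (y from 0 to 3): 54.
Outer (x from 0 to 1): 54.

Therefore ∯_{∂V} F · n dS = 54.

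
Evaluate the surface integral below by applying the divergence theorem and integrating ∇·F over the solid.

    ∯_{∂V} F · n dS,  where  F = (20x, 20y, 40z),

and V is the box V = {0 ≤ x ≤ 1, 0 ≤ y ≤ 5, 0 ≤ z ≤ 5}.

By the divergence theorem,

    ∯_{∂V} F · n dS = ∭_V (∇ · F) dV.

Compute the divergence:
    ∇ · F = ∂F_x/∂x + ∂F_y/∂y + ∂F_z/∂z = 20 + 20 + 40 = 80.

V is a rectangular box, so dV = dx dy dz with 0 ≤ x ≤ 1, 0 ≤ y ≤ 5, 0 ≤ z ≤ 5.

Integrate (80) over V as an iterated integral:

    ∭_V (∇·F) dV = ∫_0^{1} ∫_0^{5} ∫_0^{5} (80) dz dy dx.

Inner (z from 0 to 5): 400.
Middle (y from 0 to 5): 2000.
Outer (x from 0 to 1): 2000.

Therefore ∯_{∂V} F · n dS = 2000.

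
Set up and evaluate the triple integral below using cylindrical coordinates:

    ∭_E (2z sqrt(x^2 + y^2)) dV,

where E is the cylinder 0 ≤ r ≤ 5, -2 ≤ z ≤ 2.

In cylindrical coordinates, x = r cos(θ), y = r sin(θ), z = z, and dV = r dr dθ dz.

The integrand becomes 2r z, so

    ∭_E (2z sqrt(x^2 + y^2)) dV = ∫_{0}^{2π} ∫_{0}^{5} ∫_{-2}^{2} (2r z) · r dz dr dθ.

Inner (z): 0.
Middle (r from 0 to 5): 0.
Outer (θ): 0.

Therefore the triple integral equals 0.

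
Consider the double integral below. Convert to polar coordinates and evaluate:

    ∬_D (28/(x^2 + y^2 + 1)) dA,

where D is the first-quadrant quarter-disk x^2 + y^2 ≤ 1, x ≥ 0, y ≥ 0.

The region D is 0 ≤ r ≤ 1, 0 ≤ θ ≤ π/2 in polar coordinates, where x = r cos(θ), y = r sin(θ), and dA = r dr dθ.

Under the substitution, the integrand becomes 28/(r^2 + 1), so

    ∬_D (28/(x^2 + y^2 + 1)) dA = ∫_{0}^{π/2} ∫_{0}^{1} (28/(r^2 + 1)) · r dr dθ.

Inner integral (in r): ∫_{0}^{1} (28/(r^2 + 1)) · r dr = log(16384).

Outer integral (in θ): ∫_{0}^{π/2} (log(16384)) dθ = 7π log(2).

Therefore ∬_D (28/(x^2 + y^2 + 1)) dA = 7π log(2).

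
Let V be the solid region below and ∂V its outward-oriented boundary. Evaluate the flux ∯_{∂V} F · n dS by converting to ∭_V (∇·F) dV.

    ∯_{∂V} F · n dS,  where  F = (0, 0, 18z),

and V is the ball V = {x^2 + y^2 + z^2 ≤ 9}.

By the divergence theorem,

    ∯_{∂V} F · n dS = ∭_V (∇ · F) dV.

Compute the divergence:
    ∇ · F = ∂F_x/∂x + ∂F_y/∂y + ∂F_z/∂z = 0 + 0 + 18 = 18.

In spherical coordinates, x = ρ sin(φ) cos(θ), y = ρ sin(φ) sin(θ), z = ρ cos(φ), dV = ρ^2 sin(φ) dρ dφ dθ, with 0 ≤ ρ ≤ 3, 0 ≤ φ ≤ π, 0 ≤ θ ≤ 2π.

The integrand, after substitution and multiplying by the volume element, becomes (18) · ρ^2 sin(φ), so

    ∭_V (∇·F) dV = ∫_0^{2π} ∫_0^{π} ∫_0^{3} (18) · ρ^2 sin(φ) dρ dφ dθ.

Inner (ρ from 0 to 3): 162sin(φ).
Middle (φ from 0 to π): 324.
Outer (θ from 0 to 2π): 648π.

Therefore ∯_{∂V} F · n dS = 648π.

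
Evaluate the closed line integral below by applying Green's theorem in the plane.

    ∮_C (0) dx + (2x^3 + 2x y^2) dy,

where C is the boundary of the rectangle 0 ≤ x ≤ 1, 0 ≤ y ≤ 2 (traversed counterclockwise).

Green's theorem converts the closed line integral into a double integral over the enclosed region D:

    ∮_C P dx + Q dy = ∬_D (∂Q/∂x - ∂P/∂y) dA.

Here P = 0, Q = 2x^3 + 2x y^2, so

    ∂Q/∂x = 6x^2 + 2y^2,    ∂P/∂y = 0,
    ∂Q/∂x - ∂P/∂y = 6x^2 + 2y^2.

D is the region 0 ≤ x ≤ 1, 0 ≤ y ≤ 2. Evaluating the double integral:

    ∬_D (6x^2 + 2y^2) dA = ∫_0^{1} ∫_0^{2} (6x^2 + 2y^2) dy dx.

Inner (y from 0 to 2): 12x^2 + 16/3.
Outer (x from 0 to 1): 28/3.

Therefore ∮_C P dx + Q dy = 28/3.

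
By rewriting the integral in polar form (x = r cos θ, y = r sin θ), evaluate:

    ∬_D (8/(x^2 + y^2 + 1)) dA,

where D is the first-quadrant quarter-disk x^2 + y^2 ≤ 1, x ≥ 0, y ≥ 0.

The region D is 0 ≤ r ≤ 1, 0 ≤ θ ≤ π/2 in polar coordinates, where x = r cos(θ), y = r sin(θ), and dA = r dr dθ.

Under the substitution, the integrand becomes 8/(r^2 + 1), so

    ∬_D (8/(x^2 + y^2 + 1)) dA = ∫_{0}^{π/2} ∫_{0}^{1} (8/(r^2 + 1)) · r dr dθ.

Inner integral (in r): ∫_{0}^{1} (8/(r^2 + 1)) · r dr = log(16).

Outer integral (in θ): ∫_{0}^{π/2} (log(16)) dθ = 2π log(2).

Therefore ∬_D (8/(x^2 + y^2 + 1)) dA = 2π log(2).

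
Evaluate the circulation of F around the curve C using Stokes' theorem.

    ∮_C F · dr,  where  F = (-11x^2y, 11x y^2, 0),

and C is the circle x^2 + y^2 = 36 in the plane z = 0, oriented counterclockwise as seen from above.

Let S be the flat disk x^2 + y^2 ≤ 36 in the plane z = 0, with upward unit normal n̂ = ẑ. By Stokes' theorem,

    ∮_C F · dr = ∬_S (∇ × F) · n̂ dS = ∬_D (curl F)_z dA,

where D is the disk x^2 + y^2 ≤ 36.

Compute the curl of F = (-11x^2y, 11x y^2, 0):
    (∇ × F)_x = ∂F_z/∂y - ∂F_y/∂z = 0,
    (∇ × F)_y = ∂F_x/∂z - ∂F_z/∂x = 0,
    (∇ × F)_z = ∂F_y/∂x - ∂F_x/∂y = 11x^2 + 11y^2.

On z = 0, (curl F)_z = 11x^2 + 11y^2.

Convert to polar (x = r cos θ, y = r sin θ, dA = r dr dθ); the integrand becomes 11r^2, so

    ∬_D (curl F)_z dA = ∫_0^{2π} ∫_0^{6} (11r^2) · r dr dθ.

Inner (r from 0 to 6): 3564.
Outer (θ from 0 to 2π): 7128π.

Therefore ∮_C F · dr = 7128π.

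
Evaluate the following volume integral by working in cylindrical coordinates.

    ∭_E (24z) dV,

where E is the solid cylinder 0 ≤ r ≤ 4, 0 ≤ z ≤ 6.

In cylindrical coordinates, x = r cos(θ), y = r sin(θ), z = z, and dV = r dr dθ dz.

The integrand becomes 24z, so

    ∭_E (24z) dV = ∫_{0}^{2π} ∫_{0}^{4} ∫_{0}^{6} (24z) · r dz dr dθ.

Inner (z): 432r.
Middle (r from 0 to 4): 3456.
Outer (θ): 6912π.

Therefore the triple integral equals 6912π.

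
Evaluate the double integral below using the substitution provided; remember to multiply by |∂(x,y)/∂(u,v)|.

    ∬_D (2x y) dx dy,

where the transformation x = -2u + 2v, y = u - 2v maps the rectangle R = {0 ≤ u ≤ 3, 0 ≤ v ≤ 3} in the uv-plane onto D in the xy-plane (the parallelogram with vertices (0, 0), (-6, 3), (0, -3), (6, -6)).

Compute the Jacobian determinant of (x, y) with respect to (u, v):

    ∂(x,y)/∂(u,v) = | -2  2 | = (-2)(-2) - (2)(1) = 2.
                   | 1  -2 |

Its absolute value is |J| = 2 (the area scaling factor).

Substituting x = -2u + 2v, y = u - 2v into the integrand,

    2x y → -4u^2 + 12u v - 8v^2,

so the integral becomes

    ∬_R (-4u^2 + 12u v - 8v^2) · |J| du dv = ∫_0^3 ∫_0^3 (-8u^2 + 24u v - 16v^2) dv du.

Inner (v): -24u^2 + 108u - 144.
Outer (u): -162.

Therefore ∬_D (2x y) dx dy = -162.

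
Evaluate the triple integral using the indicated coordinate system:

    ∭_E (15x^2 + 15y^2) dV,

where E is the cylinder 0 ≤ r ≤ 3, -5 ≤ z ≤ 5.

In cylindrical coordinates, x = r cos(θ), y = r sin(θ), z = z, and dV = r dr dθ dz.

The integrand becomes 15r^2, so

    ∭_E (15x^2 + 15y^2) dV = ∫_{0}^{2π} ∫_{0}^{3} ∫_{-5}^{5} (15r^2) · r dz dr dθ.

Inner (z): 150r^3.
Middle (r from 0 to 3): 6075/2.
Outer (θ): 6075π.

Therefore the triple integral equals 6075π.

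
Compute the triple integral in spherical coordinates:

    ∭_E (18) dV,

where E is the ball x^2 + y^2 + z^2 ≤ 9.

In spherical coordinates, x = ρ sin(φ) cos(θ), y = ρ sin(φ) sin(θ), z = ρ cos(φ), and dV = ρ^2 sin(φ) dρ dφ dθ.

The integrand becomes 18, so

    ∭_E (18) dV = ∫_{0}^{2π} ∫_{0}^{π} ∫_{0}^{3} (18) · ρ^2 sin(φ) dρ dφ dθ.

Inner (ρ): 162sin(φ).
Middle (φ): 324.
Outer (θ): 648π.

Therefore the triple integral equals 648π.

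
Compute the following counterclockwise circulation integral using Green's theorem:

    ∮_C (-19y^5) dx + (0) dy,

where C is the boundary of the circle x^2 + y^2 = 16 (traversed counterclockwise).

Green's theorem converts the closed line integral into a double integral over the enclosed region D:

    ∮_C P dx + Q dy = ∬_D (∂Q/∂x - ∂P/∂y) dA.

Here P = -19y^5, Q = 0, so

    ∂Q/∂x = 0,    ∂P/∂y = -95y^4,
    ∂Q/∂x - ∂P/∂y = 95y^4.

D is the region x^2 + y^2 ≤ 16. Evaluating the double integral:

In polar coordinates (x = r cos θ, y = r sin θ, dA = r dr dθ) the integrand becomes 95r^4sin(θ)^4, so

    ∬_D (95y^4) dA = ∫_0^{2π} ∫_0^{4} (95r^4sin(θ)^4) · r dr dθ.

Inner (r from 0 to 4): 194560sin(θ)^4/3.
Outer (θ from 0 to 2π): 48640π.

Therefore ∮_C P dx + Q dy = 48640π.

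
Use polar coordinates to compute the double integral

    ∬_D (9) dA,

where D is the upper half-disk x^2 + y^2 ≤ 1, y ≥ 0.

The region D is 0 ≤ r ≤ 1, 0 ≤ θ ≤ π in polar coordinates, where x = r cos(θ), y = r sin(θ), and dA = r dr dθ.

Under the substitution, the integrand becomes 9, so

    ∬_D (9) dA = ∫_{0}^{π} ∫_{0}^{1} (9) · r dr dθ.

Inner integral (in r): ∫_{0}^{1} (9) · r dr = 9/2.

Outer integral (in θ): ∫_{0}^{π} (9/2) dθ = 9π/2.

Therefore ∬_D (9) dA = 9π/2.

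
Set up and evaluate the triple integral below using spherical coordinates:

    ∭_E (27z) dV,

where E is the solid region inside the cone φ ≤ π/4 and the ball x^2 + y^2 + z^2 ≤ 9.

In spherical coordinates, x = ρ sin(φ) cos(θ), y = ρ sin(φ) sin(θ), z = ρ cos(φ), and dV = ρ^2 sin(φ) dρ dφ dθ.

The integrand becomes 27ρ cos(φ), so

    ∭_E (27z) dV = ∫_{0}^{2π} ∫_{0}^{π/4} ∫_{0}^{3} (27ρ cos(φ)) · ρ^2 sin(φ) dρ dφ dθ.

Inner (ρ): 2187sin(2φ)/8.
Middle (φ): 2187/16.
Outer (θ): 2187π/8.

Therefore the triple integral equals 2187π/8.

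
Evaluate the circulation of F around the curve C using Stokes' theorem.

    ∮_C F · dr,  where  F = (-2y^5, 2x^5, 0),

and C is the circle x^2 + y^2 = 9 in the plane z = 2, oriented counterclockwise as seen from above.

Let S be the flat disk x^2 + y^2 ≤ 9 in the plane z = 2, with upward unit normal n̂ = ẑ. By Stokes' theorem,

    ∮_C F · dr = ∬_S (∇ × F) · n̂ dS = ∬_D (curl F)_z dA,

where D is the disk x^2 + y^2 ≤ 9.

Compute the curl of F = (-2y^5, 2x^5, 0):
    (∇ × F)_x = ∂F_z/∂y - ∂F_y/∂z = 0,
    (∇ × F)_y = ∂F_x/∂z - ∂F_z/∂x = 0,
    (∇ × F)_z = ∂F_y/∂x - ∂F_x/∂y = 10x^4 + 10y^4.

On z = 2, (curl F)_z = 10x^4 + 10y^4.

Convert to polar (x = r cos θ, y = r sin θ, dA = r dr dθ); the integrand becomes 10r^4(sin(θ)^4 + cos(θ)^4), so

    ∬_D (curl F)_z dA = ∫_0^{2π} ∫_0^{3} (10r^4(sin(θ)^4 + cos(θ)^4)) · r dr dθ.

Inner (r from 0 to 3): 1215sin(θ)^4 + 1215cos(θ)^4.
Outer (θ from 0 to 2π): 3645π/2.

Therefore ∮_C F · dr = 3645π/2.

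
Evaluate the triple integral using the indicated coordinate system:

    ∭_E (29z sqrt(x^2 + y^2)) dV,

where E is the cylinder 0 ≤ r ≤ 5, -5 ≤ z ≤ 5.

In cylindrical coordinates, x = r cos(θ), y = r sin(θ), z = z, and dV = r dr dθ dz.

The integrand becomes 29r z, so

    ∭_E (29z sqrt(x^2 + y^2)) dV = ∫_{0}^{2π} ∫_{0}^{5} ∫_{-5}^{5} (29r z) · r dz dr dθ.

Inner (z): 0.
Middle (r from 0 to 5): 0.
Outer (θ): 0.

Therefore the triple integral equals 0.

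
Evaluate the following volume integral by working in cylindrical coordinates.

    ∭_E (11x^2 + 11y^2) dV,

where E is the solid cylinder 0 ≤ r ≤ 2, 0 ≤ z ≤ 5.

In cylindrical coordinates, x = r cos(θ), y = r sin(θ), z = z, and dV = r dr dθ dz.

The integrand becomes 11r^2, so

    ∭_E (11x^2 + 11y^2) dV = ∫_{0}^{2π} ∫_{0}^{2} ∫_{0}^{5} (11r^2) · r dz dr dθ.

Inner (z): 55r^3.
Middle (r from 0 to 2): 220.
Outer (θ): 440π.

Therefore the triple integral equals 440π.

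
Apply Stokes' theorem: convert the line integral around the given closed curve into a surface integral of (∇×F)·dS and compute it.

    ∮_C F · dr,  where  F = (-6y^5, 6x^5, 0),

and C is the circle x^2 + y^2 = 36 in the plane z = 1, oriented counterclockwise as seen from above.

Let S be the flat disk x^2 + y^2 ≤ 36 in the plane z = 1, with upward unit normal n̂ = ẑ. By Stokes' theorem,

    ∮_C F · dr = ∬_S (∇ × F) · n̂ dS = ∬_D (curl F)_z dA,

where D is the disk x^2 + y^2 ≤ 36.

Compute the curl of F = (-6y^5, 6x^5, 0):
    (∇ × F)_x = ∂F_z/∂y - ∂F_y/∂z = 0,
    (∇ × F)_y = ∂F_x/∂z - ∂F_z/∂x = 0,
    (∇ × F)_z = ∂F_y/∂x - ∂F_x/∂y = 30x^4 + 30y^4.

On z = 1, (curl F)_z = 30x^4 + 30y^4.

Convert to polar (x = r cos θ, y = r sin θ, dA = r dr dθ); the integrand becomes 30r^4(sin(θ)^4 + cos(θ)^4), so

    ∬_D (curl F)_z dA = ∫_0^{2π} ∫_0^{6} (30r^4(sin(θ)^4 + cos(θ)^4)) · r dr dθ.

Inner (r from 0 to 6): 233280sin(θ)^4 + 233280cos(θ)^4.
Outer (θ from 0 to 2π): 349920π.

Therefore ∮_C F · dr = 349920π.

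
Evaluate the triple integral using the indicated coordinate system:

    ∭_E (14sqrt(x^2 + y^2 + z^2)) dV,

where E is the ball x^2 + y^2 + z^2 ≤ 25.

In spherical coordinates, x = ρ sin(φ) cos(θ), y = ρ sin(φ) sin(θ), z = ρ cos(φ), and dV = ρ^2 sin(φ) dρ dφ dθ.

The integrand becomes 14ρ, so

    ∭_E (14sqrt(x^2 + y^2 + z^2)) dV = ∫_{0}^{2π} ∫_{0}^{π} ∫_{0}^{5} (14ρ) · ρ^2 sin(φ) dρ dφ dθ.

Inner (ρ): 4375sin(φ)/2.
Middle (φ): 4375.
Outer (θ): 8750π.

Therefore the triple integral equals 8750π.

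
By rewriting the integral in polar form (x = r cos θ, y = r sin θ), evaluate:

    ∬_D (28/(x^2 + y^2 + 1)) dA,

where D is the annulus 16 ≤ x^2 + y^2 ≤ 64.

The region D is 4 ≤ r ≤ 8, 0 ≤ θ ≤ 2π in polar coordinates, where x = r cos(θ), y = r sin(θ), and dA = r dr dθ.

Under the substitution, the integrand becomes 28/(r^2 + 1), so

    ∬_D (28/(x^2 + y^2 + 1)) dA = ∫_{0}^{2π} ∫_{4}^{8} (28/(r^2 + 1)) · r dr dθ.

Inner integral (in r): ∫_{4}^{8} (28/(r^2 + 1)) · r dr = log(24031838291621636962890625/168377826559400929).

Outer integral (in θ): ∫_{0}^{2π} (log(24031838291621636962890625/168377826559400929)) dθ = log((24031838291621636962890625/168377826559400929)^(2π)).

Therefore ∬_D (28/(x^2 + y^2 + 1)) dA = log((24031838291621636962890625/168377826559400929)^(2π)).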